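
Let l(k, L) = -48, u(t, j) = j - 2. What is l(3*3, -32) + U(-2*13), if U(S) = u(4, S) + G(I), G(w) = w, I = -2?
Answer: -78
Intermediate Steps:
u(t, j) = -2 + j
U(S) = -4 + S (U(S) = (-2 + S) - 2 = -4 + S)
l(3*3, -32) + U(-2*13) = -48 + (-4 - 2*13) = -48 + (-4 - 26) = -48 - 30 = -78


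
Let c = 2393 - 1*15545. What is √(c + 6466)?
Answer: I*√6686 ≈ 81.768*I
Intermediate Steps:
c = -13152 (c = 2393 - 15545 = -13152)
√(c + 6466) = √(-13152 + 6466) = √(-6686) = I*√6686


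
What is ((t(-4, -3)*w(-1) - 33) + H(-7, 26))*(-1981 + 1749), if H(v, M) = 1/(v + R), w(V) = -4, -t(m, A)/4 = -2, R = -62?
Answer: 1040752/69 ≈ 15083.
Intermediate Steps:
t(m, A) = 8 (t(m, A) = -4*(-2) = 8)
H(v, M) = 1/(-62 + v) (H(v, M) = 1/(v - 62) = 1/(-62 + v))
((t(-4, -3)*w(-1) - 33) + H(-7, 26))*(-1981 + 1749) = ((8*(-4) - 33) + 1/(-62 - 7))*(-1981 + 1749) = ((-32 - 33) + 1/(-69))*(-232) = (-65 - 1/69)*(-232) = -4486/69*(-232) = 1040752/69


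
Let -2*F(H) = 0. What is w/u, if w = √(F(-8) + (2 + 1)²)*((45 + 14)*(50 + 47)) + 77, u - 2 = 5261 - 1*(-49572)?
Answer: 17246/54835 ≈ 0.31451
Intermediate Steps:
F(H) = 0 (F(H) = -½*0 = 0)
u = 54835 (u = 2 + (5261 - 1*(-49572)) = 2 + (5261 + 49572) = 2 + 54833 = 54835)
w = 17246 (w = √(0 + (2 + 1)²)*((45 + 14)*(50 + 47)) + 77 = √(0 + 3²)*(59*97) + 77 = √(0 + 9)*5723 + 77 = √9*5723 + 77 = 3*5723 + 77 = 17169 + 77 = 17246)
w/u = 17246/54835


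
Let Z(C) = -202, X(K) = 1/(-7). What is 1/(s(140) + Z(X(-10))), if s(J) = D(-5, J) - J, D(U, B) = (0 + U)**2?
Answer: -1/317 ≈ -0.0031546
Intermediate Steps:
X(K) = -1/7
D(U, B) = U**2
s(J) = 25 - J (s(J) = (-5)**2 - J = 25 - J)
1/(s(140) + Z(X(-10))) = 1/((25 - 1*140) - 202) = 1/((25 - 140) - 202) = 1/(-115 - 202) = 1/(-317) = -1/317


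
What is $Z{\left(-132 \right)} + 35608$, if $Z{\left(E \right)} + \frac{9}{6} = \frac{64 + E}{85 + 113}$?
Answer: $\frac{7050019}{198} \approx 35606.0$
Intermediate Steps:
$Z{\left(E \right)} = - \frac{233}{198} + \frac{E}{198}$ ($Z{\left(E \right)} = - \frac{3}{2} + \frac{64 + E}{85 + 113} = - \frac{3}{2} + \frac{64 + E}{198} = - \frac{3}{2} + \left(64 + E\right) \frac{1}{198} = - \frac{3}{2} + \left(\frac{32}{99} + \frac{E}{198}\right) = - \frac{233}{198} + \frac{E}{198}$)
$Z{\left(-132 \right)} + 35608 = \left(- \frac{233}{198} + \frac{1}{198} \left(-132\right)\right) + 35608 = \left(- \frac{233}{198} - \frac{2}{3}\right) + 35608 = - \frac{365}{198} + 35608 = \frac{7050019}{198}$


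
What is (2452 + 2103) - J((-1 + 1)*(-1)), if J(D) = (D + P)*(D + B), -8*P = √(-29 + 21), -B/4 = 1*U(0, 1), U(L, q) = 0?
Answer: 4555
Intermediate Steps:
B = 0 (B = -4*0 = 0)
P = -I*√2/4 (P = -√(-29 + 21)/8 = -I*√2/4 ≈ -0.35355*I)
J(D) = D*(D - I*√2/4) (J(D) = (D - I*√2/4)*(D + 0) = (D - I*√2/4)*D = D*(D - I*√2/4))
(2452 + 2103) - J((-1 + 1)*(-1)) = (2452 + 2103) - (-1 + 1)*(-1)*(4*((-1 + 1)*(-1)) - I*√2)/4 = 4555 - 0*(-1)*(4*(0*(-1)) - I*√2)/4 = 4555 - 0*(4*0 - I*√2)/4 = 4555 - 0*(0 - I*√2)/4 = 4555 - 0*(-I*√2)/4 = 4555 - 1*0 = 4555 + 0 = 4555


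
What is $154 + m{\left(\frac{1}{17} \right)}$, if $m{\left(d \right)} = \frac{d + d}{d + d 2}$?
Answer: $\frac{464}{3} \approx 154.67$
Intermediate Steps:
$m{\left(d \right)} = \frac{2}{3}$ ($m{\left(d \right)} = \frac{2 d}{d + 2 d} = \frac{2 d}{3 d} = 2 d \frac{1}{3 d} = \frac{2}{3}$)
$154 + m{\left(\frac{1}{17} \right)} = 154 + \frac{2}{3} = \frac{464}{3}$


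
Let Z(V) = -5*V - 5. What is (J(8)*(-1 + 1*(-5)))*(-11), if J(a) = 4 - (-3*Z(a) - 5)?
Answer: -8316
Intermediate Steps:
Z(V) = -5 - 5*V
J(a) = -6 - 15*a (J(a) = 4 - (-3*(-5 - 5*a) - 5) = 4 - ((15 + 15*a) - 5) = 4 - (10 + 15*a) = 4 + (-10 - 15*a) = -6 - 15*a)
(J(8)*(-1 + 1*(-5)))*(-11) = ((-6 - 15*8)*(-1 + 1*(-5)))*(-11) = ((-6 - 120)*(-1 - 5))*(-11) = -126*(-6)*(-11) = 756*(-11) = -8316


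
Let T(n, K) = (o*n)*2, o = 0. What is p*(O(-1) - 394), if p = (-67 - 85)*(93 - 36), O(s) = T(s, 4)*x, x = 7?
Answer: 3413616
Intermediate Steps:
T(n, K) = 0 (T(n, K) = (0*n)*2 = 0*2 = 0)
O(s) = 0 (O(s) = 0*7 = 0)
p = -8664 (p = -152*57 = -8664)
p*(O(-1) - 394) = -8664*(0 - 394) = -8664*(-394) = 3413616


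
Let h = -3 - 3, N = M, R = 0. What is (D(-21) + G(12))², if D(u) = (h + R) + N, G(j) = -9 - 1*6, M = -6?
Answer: 729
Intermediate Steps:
N = -6
h = -6
G(j) = -15 (G(j) = -9 - 6 = -15)
D(u) = -12 (D(u) = (-6 + 0) - 6 = -6 - 6 = -12)
(D(-21) + G(12))² = (-12 - 15)² = (-27)² = 729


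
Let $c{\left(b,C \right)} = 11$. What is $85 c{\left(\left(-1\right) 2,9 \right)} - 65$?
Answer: $870$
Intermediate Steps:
$85 c{\left(\left(-1\right) 2,9 \right)} - 65 = 85 \cdot 11 - 65 = 935 - 65 = 870$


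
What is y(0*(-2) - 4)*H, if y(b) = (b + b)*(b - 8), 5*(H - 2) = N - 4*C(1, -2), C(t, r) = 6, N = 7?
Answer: -672/5 ≈ -134.40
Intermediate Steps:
H = -7/5 (H = 2 + (7 - 4*6)/5 = 2 + (7 - 24)/5 = 2 + (⅕)*(-17) = 2 - 17/5 = -7/5 ≈ -1.4000)
y(b) = 2*b*(-8 + b) (y(b) = (2*b)*(-8 + b) = 2*b*(-8 + b))
y(0*(-2) - 4)*H = (2*(0*(-2) - 4)*(-8 + (0*(-2) - 4)))*(-7/5) = (2*(0 - 4)*(-8 + (0 - 4)))*(-7/5) = (2*(-4)*(-8 - 4))*(-7/5) = (2*(-4)*(-12))*(-7/5) = 96*(-7/5) = -672/5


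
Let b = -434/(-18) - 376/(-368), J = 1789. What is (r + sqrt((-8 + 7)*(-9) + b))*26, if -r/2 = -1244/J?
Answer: 64688/1789 + 13*sqrt(650026)/69 ≈ 188.06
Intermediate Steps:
r = 2488/1789 (r = -(-2488)/1789 = -2*(-1244/1789) = 2488/1789 ≈ 1.3907)
b = 10405/414 (b = -434*(-1/18) - 376*(-1/368) = 217/9 + 47/46 = 10405/414 ≈ 25.133)
(r + sqrt((-8 + 7)*(-9) + b))*26 = (2488/1789 + sqrt((-8 + 7)*(-9) + 10405/414))*26 = (2488/1789 + sqrt(-1*(-9) + 10405/414))*26 = (2488/1789 + sqrt(9 + 10405/414))*26 = (2488/1789 + sqrt(14131/414))*26 = (2488/1789 + sqrt(650026)/138)*26 = 64688/1789 + 13*sqrt(650026)/69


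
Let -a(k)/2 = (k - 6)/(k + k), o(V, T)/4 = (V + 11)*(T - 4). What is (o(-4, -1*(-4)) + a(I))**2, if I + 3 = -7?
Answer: 64/25 ≈ 2.5600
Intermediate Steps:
o(V, T) = 4*(-4 + T)*(11 + V) (o(V, T) = 4*((V + 11)*(T - 4)) = 4*((11 + V)*(-4 + T)) = 4*((-4 + T)*(11 + V)) = 4*(-4 + T)*(11 + V))
I = -10 (I = -3 - 7 = -10)
a(k) = -(-6 + k)/k (a(k) = -2*(k - 6)/(k + k) = -2*(-6 + k)/(2*k) = -2*(-6 + k)*1/(2*k) = -(-6 + k)/k)
(o(-4, -1*(-4)) + a(I))**2 = ((-176 - 16*(-4) + 44*(-1*(-4)) + 4*(-1*(-4))*(-4)) + (6 - 1*(-10))/(-10))**2 = ((-176 + 64 + 44*4 + 4*4*(-4)) - (6 + 10)/10)**2 = ((-176 + 64 + 176 - 64) - 1/10*16)**2 = (0 - 8/5)**2 = (-8/5)**2 = 64/25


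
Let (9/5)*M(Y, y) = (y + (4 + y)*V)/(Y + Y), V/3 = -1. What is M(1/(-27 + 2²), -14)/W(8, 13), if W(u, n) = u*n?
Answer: -115/117 ≈ -0.98291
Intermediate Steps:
W(u, n) = n*u
V = -3 (V = 3*(-1) = -3)
M(Y, y) = 5*(-12 - 2*y)/(18*Y) (M(Y, y) = 5*((y + (4 + y)*(-3))/(Y + Y))/9 = 5*((y + (-12 - 3*y))/((2*Y)))/9 = 5*((-12 - 2*y)*(1/(2*Y)))/9 = 5*((-12 - 2*y)/(2*Y))/9 = 5*(-12 - 2*y)/(18*Y))
M(1/(-27 + 2²), -14)/W(8, 13) = (5*(-6 - 1*(-14))/(9*(1/(-27 + 2²))))/((13*8)) = (5*(-6 + 14)/(9*(1/(-27 + 4))))/104 = ((5/9)*8/1/(-23))*(1/104) = ((5/9)*8/(-1/23))*(1/104) = ((5/9)*(-23)*8)*(1/104) = -920/9*1/104 = -115/117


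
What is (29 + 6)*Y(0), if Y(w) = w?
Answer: 0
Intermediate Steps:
(29 + 6)*Y(0) = (29 + 6)*0 = 35*0 = 0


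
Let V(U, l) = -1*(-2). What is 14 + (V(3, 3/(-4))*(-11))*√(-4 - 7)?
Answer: 14 - 22*I*√11 ≈ 14.0 - 72.966*I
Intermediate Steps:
V(U, l) = 2
14 + (V(3, 3/(-4))*(-11))*√(-4 - 7) = 14 + (2*(-11))*√(-4 - 7) = 14 - 22*I*√11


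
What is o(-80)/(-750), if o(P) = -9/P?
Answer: -3/20000 ≈ -0.00015000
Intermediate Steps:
o(-80)/(-750) = -9/(-80)/(-750) = -9*(-1/80)*(-1/750) = (9/80)*(-1/750) = -3/20000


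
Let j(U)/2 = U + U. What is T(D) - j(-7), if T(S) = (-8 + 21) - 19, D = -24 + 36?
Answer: 22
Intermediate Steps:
j(U) = 4*U (j(U) = 2*(U + U) = 2*(2*U) = 4*U)
D = 12
T(S) = -6 (T(S) = 13 - 19 = -6)
T(D) - j(-7) = -6 - 4*(-7) = -6 - 1*(-28) = -6 + 28 = 22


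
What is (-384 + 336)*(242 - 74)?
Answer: -8064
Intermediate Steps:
(-384 + 336)*(242 - 74) = -48*168 = -8064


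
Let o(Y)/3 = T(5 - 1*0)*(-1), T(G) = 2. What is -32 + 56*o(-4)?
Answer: -368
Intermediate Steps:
o(Y) = -6 (o(Y) = 3*(2*(-1)) = 3*(-2) = -6)
-32 + 56*o(-4) = -32 + 56*(-6) = -32 - 336 = -368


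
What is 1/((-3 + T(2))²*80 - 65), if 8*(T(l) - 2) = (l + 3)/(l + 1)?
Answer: -36/535 ≈ -0.067290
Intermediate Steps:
T(l) = 2 + (3 + l)/(8*(1 + l)) (T(l) = 2 + ((l + 3)/(l + 1))/8 = 2 + ((3 + l)/(1 + l))/8 = 2 + (3 + l)/(8*(1 + l)))
1/((-3 + T(2))²*80 - 65) = 1/((-3 + (19 + 17*2)/(8*(1 + 2)))²*80 - 65) = 1/((-3 + (⅛)*(19 + 34)/3)²*80 - 65) = 1/((-3 + (⅛)*(⅓)*53)²*80 - 65) = 1/((-3 + 53/24)²*80 - 65) = 1/((-19/24)²*80 - 65) = 1/((361/576)*80 - 65) = 1/(1805/36 - 65) = 1/(-535/36) = -36/535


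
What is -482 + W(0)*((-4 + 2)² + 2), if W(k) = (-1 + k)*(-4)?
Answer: -458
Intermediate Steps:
W(k) = 4 - 4*k
-482 + W(0)*((-4 + 2)² + 2) = -482 + (4 - 4*0)*((-4 + 2)² + 2) = -482 + (4 + 0)*((-2)² + 2) = -482 + 4*(4 + 2) = -482 + 4*6 = -482 + 24 = -458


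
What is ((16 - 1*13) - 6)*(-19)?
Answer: 57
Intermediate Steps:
((16 - 1*13) - 6)*(-19) = ((16 - 13) - 6)*(-19) = (3 - 6)*(-19) = -3*(-19) = 57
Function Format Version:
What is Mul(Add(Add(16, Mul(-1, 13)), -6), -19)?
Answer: 57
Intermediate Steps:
Mul(Add(Add(16, Mul(-1, 13)), -6), -19) = Mul(Add(Add(16, -13), -6), -19) = Mul(Add(3, -6), -19) = Mul(-3, -19) = 57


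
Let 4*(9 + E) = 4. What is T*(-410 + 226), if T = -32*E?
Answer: -47104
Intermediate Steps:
E = -8 (E = -9 + (1/4)*4 = -9 + 1 = -8)
T = 256 (T = -32*(-8) = 256)
T*(-410 + 226) = 256*(-410 + 226) = 256*(-184) = -47104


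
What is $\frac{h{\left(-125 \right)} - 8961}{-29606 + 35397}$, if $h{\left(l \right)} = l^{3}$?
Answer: $- \frac{1962086}{5791} \approx -338.82$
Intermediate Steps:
$\frac{h{\left(-125 \right)} - 8961}{-29606 + 35397} = \frac{\left(-125\right)^{3} - 8961}{-29606 + 35397} = \frac{-1953125 - 8961}{5791} = \left(-1962086\right) \frac{1}{5791} = - \frac{1962086}{5791}$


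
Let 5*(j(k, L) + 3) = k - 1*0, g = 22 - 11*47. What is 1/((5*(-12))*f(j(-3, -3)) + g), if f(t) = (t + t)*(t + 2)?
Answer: -5/5931 ≈ -0.00084303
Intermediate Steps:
g = -495 (g = 22 - 517 = -495)
j(k, L) = -3 + k/5 (j(k, L) = -3 + (k - 1*0)/5 = -3 + (k + 0)/5 = -3 + k/5)
f(t) = 2*t*(2 + t) (f(t) = (2*t)*(2 + t) = 2*t*(2 + t))
1/((5*(-12))*f(j(-3, -3)) + g) = 1/((5*(-12))*(2*(-3 + (1/5)*(-3))*(2 + (-3 + (1/5)*(-3)))) - 495) = 1/(-120*(-3 - 3/5)*(2 + (-3 - 3/5)) - 495) = 1/(-120*(-18)*(2 - 18/5)/5 - 495) = 1/(-120*(-18)*(-8)/(5*5) - 495) = 1/(-60*288/25 - 495) = 1/(-3456/5 - 495) = 1/(-5931/5) = -5/5931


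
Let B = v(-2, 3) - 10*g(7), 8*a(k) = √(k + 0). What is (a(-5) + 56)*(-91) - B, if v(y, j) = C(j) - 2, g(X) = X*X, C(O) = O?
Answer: -4607 - 91*I*√5/8 ≈ -4607.0 - 25.435*I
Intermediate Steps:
g(X) = X²
a(k) = √k/8 (a(k) = √(k + 0)/8 = √k/8)
v(y, j) = -2 + j (v(y, j) = j - 2 = -2 + j)
B = -489 (B = (-2 + 3) - 10*7² = 1 - 10*49 = 1 - 490 = -489)
(a(-5) + 56)*(-91) - B = (√(-5)/8 + 56)*(-91) - 1*(-489) = ((I*√5)/8 + 56)*(-91) + 489 = (I*√5/8 + 56)*(-91) + 489 = (56 + I*√5/8)*(-91) + 489 = (-5096 - 91*I*√5/8) + 489 = -4607 - 91*I*√5/8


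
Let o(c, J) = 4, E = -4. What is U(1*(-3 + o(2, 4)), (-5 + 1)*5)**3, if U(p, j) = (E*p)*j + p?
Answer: 531441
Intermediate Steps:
U(p, j) = p - 4*j*p (U(p, j) = (-4*p)*j + p = -4*j*p + p = p - 4*j*p)
U(1*(-3 + o(2, 4)), (-5 + 1)*5)**3 = ((1*(-3 + 4))*(1 - 4*(-5 + 1)*5))**3 = ((1*1)*(1 - (-16)*5))**3 = (1*(1 - 4*(-20)))**3 = (1*(1 + 80))**3 = (1*81)**3 = 81**3 = 531441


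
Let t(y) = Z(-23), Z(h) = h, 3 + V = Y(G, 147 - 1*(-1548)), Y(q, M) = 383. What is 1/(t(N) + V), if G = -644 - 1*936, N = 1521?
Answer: 1/357 ≈ 0.0028011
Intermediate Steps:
G = -1580 (G = -644 - 936 = -1580)
V = 380 (V = -3 + 383 = 380)
t(y) = -23
1/(t(N) + V) = 1/(-23 + 380) = 1/357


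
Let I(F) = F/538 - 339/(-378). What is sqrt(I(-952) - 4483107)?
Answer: I*sqrt(572245425720542)/11298 ≈ 2117.3*I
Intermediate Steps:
I(F) = 113/126 + F/538 (I(F) = F*(1/538) - 339*(-1/378) = F/538 + 113/126 = 113/126 + F/538)
sqrt(I(-952) - 4483107) = sqrt((113/126 + (1/538)*(-952)) - 4483107) = sqrt((113/126 - 476/269) - 4483107) = sqrt(-29579/33894 - 4483107) = sqrt(-151950458237/33894) = I*sqrt(572245425720542)/11298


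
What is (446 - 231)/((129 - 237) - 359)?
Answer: -215/467 ≈ -0.46039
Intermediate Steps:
(446 - 231)/((129 - 237) - 359) = 215/(-108 - 359) = 215/(-467) = 215*(-1/467) = -215/467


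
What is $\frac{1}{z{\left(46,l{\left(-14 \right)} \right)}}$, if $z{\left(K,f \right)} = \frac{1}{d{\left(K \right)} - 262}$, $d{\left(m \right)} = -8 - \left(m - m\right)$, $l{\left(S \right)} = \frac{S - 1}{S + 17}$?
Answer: $-270$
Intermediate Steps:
$l{\left(S \right)} = \frac{-1 + S}{17 + S}$
$d{\left(m \right)} = -8$ ($d{\left(m \right)} = -8 - 0 = -8 + 0 = -8$)
$z{\left(K,f \right)} = - \frac{1}{270}$ ($z{\left(K,f \right)} = \frac{1}{-8 - 262} = \frac{1}{-270} = - \frac{1}{270}$)
$\frac{1}{z{\left(46,l{\left(-14 \right)} \right)}} = \frac{1}{- \frac{1}{270}} = -270$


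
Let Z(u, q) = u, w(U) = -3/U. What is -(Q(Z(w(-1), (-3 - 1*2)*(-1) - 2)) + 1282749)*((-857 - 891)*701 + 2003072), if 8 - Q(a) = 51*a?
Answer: -997511913296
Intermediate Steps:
Q(a) = 8 - 51*a
-(Q(Z(w(-1), (-3 - 1*2)*(-1) - 2)) + 1282749)*((-857 - 891)*701 + 2003072) = -((8 - (-153)/(-1)) + 1282749)*((-857 - 891)*701 + 2003072) = -((8 - (-153)*(-1)) + 1282749)*(-1748*701 + 2003072) = -((8 - 51*3) + 1282749)*(-1225348 + 2003072) = -((8 - 153) + 1282749)*777724 = -(-145 + 1282749)*777724 = -1282604*777724 = -1*997511913296 = -997511913296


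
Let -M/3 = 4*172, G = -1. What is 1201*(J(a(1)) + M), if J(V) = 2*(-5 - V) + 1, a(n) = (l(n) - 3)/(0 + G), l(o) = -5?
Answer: -2508889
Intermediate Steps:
M = -2064 (M = -12*172 = -3*688 = -2064)
a(n) = 8 (a(n) = (-5 - 3)/(0 - 1) = -8/(-1) = -8*(-1) = 8)
J(V) = -9 - 2*V (J(V) = (-10 - 2*V) + 1 = -9 - 2*V)
1201*(J(a(1)) + M) = 1201*((-9 - 2*8) - 2064) = 1201*((-9 - 16) - 2064) = 1201*(-25 - 2064) = 1201*(-2089) = -2508889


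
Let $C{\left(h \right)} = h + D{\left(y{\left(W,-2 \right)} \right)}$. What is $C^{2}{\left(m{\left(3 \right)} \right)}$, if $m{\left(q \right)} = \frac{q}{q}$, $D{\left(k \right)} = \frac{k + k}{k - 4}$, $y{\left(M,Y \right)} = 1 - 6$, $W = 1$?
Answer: $\frac{361}{81} \approx 4.4568$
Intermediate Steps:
$y{\left(M,Y \right)} = -5$ ($y{\left(M,Y \right)} = 1 - 6 = -5$)
$D{\left(k \right)} = \frac{2 k}{-4 + k}$
$m{\left(q \right)} = 1$
$C{\left(h \right)} = \frac{10}{9} + h$ ($C{\left(h \right)} = h + 2 \left(-5\right) \frac{1}{-4 - 5} = h + 2 \left(-5\right) \frac{1}{-9} = h + 2 \left(-5\right) \left(- \frac{1}{9}\right) = h + \frac{10}{9} = \frac{10}{9} + h$)
$C^{2}{\left(m{\left(3 \right)} \right)} = \left(\frac{10}{9} + 1\right)^{2} = \left(\frac{19}{9}\right)^{2} = \frac{361}{81}$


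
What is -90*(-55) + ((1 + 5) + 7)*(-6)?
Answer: 4872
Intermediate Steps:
-90*(-55) + ((1 + 5) + 7)*(-6) = 4950 + (6 + 7)*(-6) = 4950 + 13*(-6) = 4950 - 78 = 4872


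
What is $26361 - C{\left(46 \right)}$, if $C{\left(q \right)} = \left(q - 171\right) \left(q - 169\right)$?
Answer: $10986$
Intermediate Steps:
$C{\left(q \right)} = \left(-171 + q\right) \left(-169 + q\right)$
$26361 - C{\left(46 \right)} = 26361 - \left(28899 + 46^{2} - 15640\right) = 26361 - \left(28899 + 2116 - 15640\right) = 26361 - 15375 = 10986$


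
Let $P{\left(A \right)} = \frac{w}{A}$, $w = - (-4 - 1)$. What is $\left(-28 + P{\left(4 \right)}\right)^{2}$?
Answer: $\frac{11449}{16} \approx 715.56$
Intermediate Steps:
$w = 5$ ($w = \left(-1\right) \left(-5\right) = 5$)
$P{\left(A \right)} = \frac{5}{A}$
$\left(-28 + P{\left(4 \right)}\right)^{2} = \left(-28 + \frac{5}{4}\right)^{2} = \left(- \frac{107}{4}\right)^{2} = \frac{11449}{16}$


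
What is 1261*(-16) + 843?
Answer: -19333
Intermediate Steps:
1261*(-16) + 843 = -20176 + 843 = -19333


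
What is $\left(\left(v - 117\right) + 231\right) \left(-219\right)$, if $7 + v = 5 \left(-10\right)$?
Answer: $-12483$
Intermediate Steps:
$v = -57$ ($v = -7 + 5 \left(-10\right) = -7 - 50 = -57$)
$\left(\left(v - 117\right) + 231\right) \left(-219\right) = \left(\left(-57 - 117\right) + 231\right) \left(-219\right) = \left(-174 + 231\right) \left(-219\right) = 57 \left(-219\right) = -12483$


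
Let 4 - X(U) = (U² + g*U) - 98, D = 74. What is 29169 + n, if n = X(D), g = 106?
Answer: 15951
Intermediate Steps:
X(U) = 102 - U² - 106*U (X(U) = 4 - ((U² + 106*U) - 98) = 4 - (-98 + U² + 106*U) = 4 + (98 - U² - 106*U) = 102 - U² - 106*U)
n = -13218 (n = 102 - 1*74² - 106*74 = 102 - 1*5476 - 7844 = 102 - 5476 - 7844 = -13218)
29169 + n = 29169 - 13218 = 15951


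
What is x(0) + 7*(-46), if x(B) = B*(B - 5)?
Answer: -322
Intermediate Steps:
x(B) = B*(-5 + B)
x(0) + 7*(-46) = 0*(-5 + 0) + 7*(-46) = 0*(-5) - 322 = 0 - 322 = -322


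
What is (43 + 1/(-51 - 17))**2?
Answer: 8543929/4624 ≈ 1847.7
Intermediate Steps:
(43 + 1/(-51 - 17))**2 = (43 + 1/(-68))**2 = (43 - 1/68)**2 = (2923/68)**2 = 8543929/4624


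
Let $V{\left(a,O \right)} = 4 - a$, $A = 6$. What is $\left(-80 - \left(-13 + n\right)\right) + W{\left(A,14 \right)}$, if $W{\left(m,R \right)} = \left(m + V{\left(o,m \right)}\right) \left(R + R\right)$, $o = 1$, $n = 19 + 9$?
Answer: $157$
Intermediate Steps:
$n = 28$
$W{\left(m,R \right)} = 2 R \left(3 + m\right)$ ($W{\left(m,R \right)} = \left(m + \left(4 - 1\right)\right) \left(R + R\right) = \left(m + \left(4 - 1\right)\right) 2 R = \left(m + 3\right) 2 R = \left(3 + m\right) 2 R = 2 R \left(3 + m\right)$)
$\left(-80 - \left(-13 + n\right)\right) + W{\left(A,14 \right)} = \left(-80 + \left(13 - 28\right)\right) + 2 \cdot 14 \left(3 + 6\right) = \left(-80 + \left(13 - 28\right)\right) + 2 \cdot 14 \cdot 9 = \left(-80 - 15\right) + 252 = -95 + 252 = 157$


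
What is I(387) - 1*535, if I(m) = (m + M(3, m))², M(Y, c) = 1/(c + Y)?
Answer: 22698793261/152100 ≈ 1.4924e+5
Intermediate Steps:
M(Y, c) = 1/(Y + c)
I(m) = (m + 1/(3 + m))²
I(387) - 1*535 = (387 + 1/(3 + 387))² - 1*535 = (387 + 1/390)² - 535 = (150931/390)² - 535 = 22780166761/152100 - 535 = 22698793261/152100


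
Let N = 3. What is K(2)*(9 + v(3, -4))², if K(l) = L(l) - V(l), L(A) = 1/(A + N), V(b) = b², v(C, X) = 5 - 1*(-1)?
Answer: -855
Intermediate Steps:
v(C, X) = 6 (v(C, X) = 5 + 1 = 6)
L(A) = 1/(3 + A) (L(A) = 1/(A + 3) = 1/(3 + A))
K(l) = 1/(3 + l) - l²
K(2)*(9 + v(3, -4))² = ((1 - 1*2²*(3 + 2))/(3 + 2))*(9 + 6)² = ((1 - 1*4*5)/5)*15² = ((1 - 20)/5)*225 = ((⅕)*(-19))*225 = -19/5*225 = -855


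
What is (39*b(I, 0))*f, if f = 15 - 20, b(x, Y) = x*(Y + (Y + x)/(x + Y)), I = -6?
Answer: 1170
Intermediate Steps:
b(x, Y) = x*(1 + Y) (b(x, Y) = x*(Y + (Y + x)/(Y + x)) = x*(Y + 1) = x*(1 + Y))
f = -5
(39*b(I, 0))*f = (39*(-6*(1 + 0)))*(-5) = (39*(-6*1))*(-5) = (39*(-6))*(-5) = -234*(-5) = 1170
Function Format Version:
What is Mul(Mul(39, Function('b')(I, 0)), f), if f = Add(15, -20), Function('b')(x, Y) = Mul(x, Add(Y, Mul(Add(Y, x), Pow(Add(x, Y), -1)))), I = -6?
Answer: 1170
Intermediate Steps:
Function('b')(x, Y) = Mul(x, Add(1, Y)) (Function('b')(x, Y) = Mul(x, Add(Y, Mul(Add(Y, x), Pow(Add(Y, x), -1)))) = Mul(x, Add(Y, 1)) = Mul(x, Add(1, Y)))
f = -5
Mul(Mul(39, Function('b')(I, 0)), f) = Mul(Mul(39, Mul(-6, Add(1, 0))), -5) = Mul(Mul(39, Mul(-6, 1)), -5) = Mul(Mul(39, -6), -5) = Mul(-234, -5) = 1170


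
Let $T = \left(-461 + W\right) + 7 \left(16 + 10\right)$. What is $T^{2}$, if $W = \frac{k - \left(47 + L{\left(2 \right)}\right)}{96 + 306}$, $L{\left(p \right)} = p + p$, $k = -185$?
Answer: $\frac{3158102809}{40401} \approx 78169.0$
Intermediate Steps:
$L{\left(p \right)} = 2 p$
$W = - \frac{118}{201}$ ($W = \frac{-185 - \left(47 + 2 \cdot 2\right)}{96 + 306} = \frac{-185 - 51}{402} = \left(-185 - 51\right) \frac{1}{402} = \left(-236\right) \frac{1}{402} = - \frac{118}{201} \approx -0.58706$)
$T = - \frac{56197}{201}$ ($T = \left(-461 - \frac{118}{201}\right) + 7 \left(16 + 10\right) = - \frac{92779}{201} + 7 \cdot 26 = - \frac{92779}{201} + 182 = - \frac{56197}{201} \approx -279.59$)
$T^{2} = \left(- \frac{56197}{201}\right)^{2} = \frac{3158102809}{40401}$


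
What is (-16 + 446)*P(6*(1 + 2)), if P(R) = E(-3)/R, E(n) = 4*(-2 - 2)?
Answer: -3440/9 ≈ -382.22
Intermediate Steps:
E(n) = -16 (E(n) = 4*(-4) = -16)
P(R) = -16/R
(-16 + 446)*P(6*(1 + 2)) = (-16 + 446)*(-16*1/(6*(1 + 2))) = 430*(-16/(6*3)) = 430*(-16/18) = 430*(-16*1/18) = 430*(-8/9) = -3440/9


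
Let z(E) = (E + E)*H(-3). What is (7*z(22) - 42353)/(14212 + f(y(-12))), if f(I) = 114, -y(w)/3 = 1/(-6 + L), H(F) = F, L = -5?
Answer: -3329/1102 ≈ -3.0209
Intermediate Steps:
y(w) = 3/11 (y(w) = -3/(-6 - 5) = -3/(-11) = -3*(-1/11) = 3/11)
z(E) = -6*E (z(E) = (E + E)*(-3) = (2*E)*(-3) = -6*E)
(7*z(22) - 42353)/(14212 + f(y(-12))) = (7*(-6*22) - 42353)/(14212 + 114) = (7*(-132) - 42353)/14326 = (-924 - 42353)*(1/14326) = -43277*1/14326 = -3329/1102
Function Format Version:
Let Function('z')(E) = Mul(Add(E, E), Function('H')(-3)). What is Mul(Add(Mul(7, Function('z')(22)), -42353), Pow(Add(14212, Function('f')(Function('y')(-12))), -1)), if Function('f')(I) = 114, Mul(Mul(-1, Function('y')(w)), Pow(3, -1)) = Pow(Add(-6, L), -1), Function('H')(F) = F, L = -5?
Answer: Rational(-3329, 1102) ≈ -3.0209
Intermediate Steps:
Function('y')(w) = Rational(3, 11) (Function('y')(w) = Mul(-3, Pow(Add(-6, -5), -1)) = Mul(-3, Pow(-11, -1)) = Mul(-3, Rational(-1, 11)) = Rational(3, 11))
Function('z')(E) = Mul(-6, E) (Function('z')(E) = Mul(Add(E, E), -3) = Mul(Mul(2, E), -3) = Mul(-6, E))
Mul(Add(Mul(7, Function('z')(22)), -42353), Pow(Add(14212, Function('f')(Function('y')(-12))), -1)) = Mul(Add(Mul(7, Mul(-6, 22)), -42353), Pow(Add(14212, 114), -1)) = Mul(Add(Mul(7, -132), -42353), Pow(14326, -1)) = Mul(Add(-924, -42353), Rational(1, 14326)) = Mul(-43277, Rational(1, 14326)) = Rational(-3329, 1102)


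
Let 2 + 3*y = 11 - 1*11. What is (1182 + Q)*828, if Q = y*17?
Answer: 969312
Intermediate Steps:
y = -⅔ (y = -⅔ + (11 - 1*11)/3 = -⅔ + (11 - 11)/3 = -⅔ + (⅓)*0 = -⅔ + 0 = -⅔ ≈ -0.66667)
Q = -34/3 (Q = -⅔*17 = -34/3 ≈ -11.333)
(1182 + Q)*828 = (1182 - 34/3)*828 = (3512/3)*828 = 969312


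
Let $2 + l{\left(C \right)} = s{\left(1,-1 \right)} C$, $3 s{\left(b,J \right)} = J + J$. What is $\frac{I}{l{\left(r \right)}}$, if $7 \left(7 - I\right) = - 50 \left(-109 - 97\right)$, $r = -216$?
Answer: $- \frac{10251}{994} \approx -10.313$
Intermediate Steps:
$s{\left(b,J \right)} = \frac{2 J}{3}$ ($s{\left(b,J \right)} = \frac{J + J}{3} = \frac{2 J}{3}$)
$I = - \frac{10251}{7}$ ($I = 7 - \frac{\left(-50\right) \left(-109 - 97\right)}{7} = 7 - \frac{\left(-50\right) \left(-206\right)}{7} = 7 - \frac{10300}{7} = - \frac{10251}{7} \approx -1464.4$)
$l{\left(C \right)} = -2 - \frac{2 C}{3}$ ($l{\left(C \right)} = -2 + \frac{2}{3} \left(-1\right) C = -2 - \frac{2 C}{3}$)
$\frac{I}{l{\left(r \right)}} = - \frac{10251}{7 \left(-2 - -144\right)} = - \frac{10251}{7 \left(-2 + 144\right)} = - \frac{10251}{7 \cdot 142} = \left(- \frac{10251}{7}\right) \frac{1}{142} = - \frac{10251}{994}$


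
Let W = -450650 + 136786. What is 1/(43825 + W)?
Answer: -1/270039 ≈ -3.7032e-6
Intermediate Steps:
W = -313864
1/(43825 + W) = 1/(43825 - 313864) = 1/(-270039) = -1/270039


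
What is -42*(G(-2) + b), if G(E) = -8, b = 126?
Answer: -4956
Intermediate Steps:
-42*(G(-2) + b) = -42*(-8 + 126) = -42*118 = -4956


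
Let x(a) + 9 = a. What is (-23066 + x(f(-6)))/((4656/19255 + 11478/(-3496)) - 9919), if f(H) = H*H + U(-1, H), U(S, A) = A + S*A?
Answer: 775440671860/333953488817 ≈ 2.3220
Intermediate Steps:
U(S, A) = A + A*S
f(H) = H² (f(H) = H*H + H*(1 - 1) = H² + H*0 = H² + 0 = H²)
x(a) = -9 + a
(-23066 + x(f(-6)))/((4656/19255 + 11478/(-3496)) - 9919) = (-23066 + (-9 + (-6)²))/((4656/19255 + 11478/(-3496)) - 9919) = (-23066 + (-9 + 36))/((4656*(1/19255) + 11478*(-1/3496)) - 9919) = (-23066 + 27)/((4656/19255 - 5739/1748) - 9919) = -23039/(-102365757/33657740 - 9919) = -23039/(-333953488817/33657740) = -23039*(-33657740/333953488817) = 775440671860/333953488817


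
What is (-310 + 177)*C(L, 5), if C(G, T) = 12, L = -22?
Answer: -1596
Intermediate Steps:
(-310 + 177)*C(L, 5) = (-310 + 177)*12 = -133*12 = -1596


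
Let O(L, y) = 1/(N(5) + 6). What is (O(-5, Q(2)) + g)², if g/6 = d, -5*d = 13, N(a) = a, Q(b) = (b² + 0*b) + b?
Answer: 727609/3025 ≈ 240.53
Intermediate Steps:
Q(b) = b + b² (Q(b) = (b² + 0) + b = b² + b = b + b²)
d = -13/5 (d = -⅕*13 = -13/5 ≈ -2.6000)
O(L, y) = 1/11 (O(L, y) = 1/(5 + 6) = 1/11)
g = -78/5 (g = 6*(-13/5) = -78/5 ≈ -15.600)
(O(-5, Q(2)) + g)² = (1/11 - 78/5)² = (-853/55)² = 727609/3025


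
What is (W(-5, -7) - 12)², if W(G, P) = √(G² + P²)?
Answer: (12 - √74)² ≈ 11.544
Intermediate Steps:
(W(-5, -7) - 12)² = (√((-5)² + (-7)²) - 12)² = (√(25 + 49) - 12)² = (√74 - 12)² = (-12 + √74)²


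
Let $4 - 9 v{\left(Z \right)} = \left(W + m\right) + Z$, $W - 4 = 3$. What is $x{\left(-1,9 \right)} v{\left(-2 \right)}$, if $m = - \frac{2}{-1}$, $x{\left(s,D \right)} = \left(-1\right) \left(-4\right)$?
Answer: $- \frac{4}{3} \approx -1.3333$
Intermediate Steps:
$W = 7$ ($W = 4 + 3 = 7$)
$x{\left(s,D \right)} = 4$
$m = 2$ ($m = \left(-2\right) \left(-1\right) = 2$)
$v{\left(Z \right)} = - \frac{5}{9} - \frac{Z}{9}$ ($v{\left(Z \right)} = \frac{4}{9} - \frac{\left(7 + 2\right) + Z}{9} = \frac{4}{9} - \frac{9 + Z}{9} = \frac{4}{9} - \left(1 + \frac{Z}{9}\right) = - \frac{5}{9} - \frac{Z}{9}$)
$x{\left(-1,9 \right)} v{\left(-2 \right)} = 4 \left(- \frac{5}{9} - - \frac{2}{9}\right) = 4 \left(- \frac{5}{9} + \frac{2}{9}\right) = 4 \left(- \frac{1}{3}\right) = - \frac{4}{3}$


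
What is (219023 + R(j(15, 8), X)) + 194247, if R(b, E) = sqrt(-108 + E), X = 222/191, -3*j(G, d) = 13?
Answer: 413270 + I*sqrt(3897546)/191 ≈ 4.1327e+5 + 10.336*I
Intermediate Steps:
j(G, d) = -13/3 (j(G, d) = -1/3*13 = -13/3)
X = 222/191 (X = 222*(1/191) = 222/191 ≈ 1.1623)
(219023 + R(j(15, 8), X)) + 194247 = (219023 + sqrt(-108 + 222/191)) + 194247 = (219023 + sqrt(-20406/191)) + 194247 = (219023 + I*sqrt(3897546)/191) + 194247 = 413270 + I*sqrt(3897546)/191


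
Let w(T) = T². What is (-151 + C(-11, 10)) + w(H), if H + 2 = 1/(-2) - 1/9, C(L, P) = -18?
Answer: -52547/324 ≈ -162.18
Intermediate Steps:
H = -47/18 (H = -2 + (1/(-2) - 1/9) = -2 + (1*(-½) - 1*⅑) = -2 + (-½ - ⅑) = -2 - 11/18 = -47/18 ≈ -2.6111)
(-151 + C(-11, 10)) + w(H) = (-151 - 18) + (-47/18)² = -169 + 2209/324 = -52547/324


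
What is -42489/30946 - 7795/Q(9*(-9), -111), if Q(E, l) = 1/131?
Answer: -31600395659/30946 ≈ -1.0211e+6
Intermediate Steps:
Q(E, l) = 1/131
-42489/30946 - 7795/Q(9*(-9), -111) = -42489/30946 - 7795/1/131 = -42489*1/30946 - 7795*131 = -42489/30946 - 1021145 = -31600395659/30946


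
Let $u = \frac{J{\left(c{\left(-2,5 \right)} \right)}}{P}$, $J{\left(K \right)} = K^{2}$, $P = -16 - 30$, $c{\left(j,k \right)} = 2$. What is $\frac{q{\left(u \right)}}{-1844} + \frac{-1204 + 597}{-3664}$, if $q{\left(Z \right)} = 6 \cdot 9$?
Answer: $\frac{230363}{1689104} \approx 0.13638$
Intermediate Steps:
$P = -46$ ($P = -16 - 30 = -46$)
$u = - \frac{2}{23}$ ($u = \frac{2^{2}}{-46} = 4 \left(- \frac{1}{46}\right) = - \frac{2}{23} \approx -0.086957$)
$q{\left(Z \right)} = 54$
$\frac{q{\left(u \right)}}{-1844} + \frac{-1204 + 597}{-3664} = \frac{54}{-1844} + \frac{-1204 + 597}{-3664} = 54 \left(- \frac{1}{1844}\right) - - \frac{607}{3664} = - \frac{27}{922} + \frac{607}{3664} = \frac{230363}{1689104}$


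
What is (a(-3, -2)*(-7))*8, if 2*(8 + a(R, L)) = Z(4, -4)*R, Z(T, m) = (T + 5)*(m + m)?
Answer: -5600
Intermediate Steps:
Z(T, m) = 2*m*(5 + T) (Z(T, m) = (5 + T)*(2*m) = 2*m*(5 + T))
a(R, L) = -8 - 36*R (a(R, L) = -8 + ((2*(-4)*(5 + 4))*R)/2 = -8 + ((2*(-4)*9)*R)/2 = -8 + (-72*R)/2 = -8 - 36*R)
(a(-3, -2)*(-7))*8 = ((-8 - 36*(-3))*(-7))*8 = ((-8 + 108)*(-7))*8 = (100*(-7))*8 = -700*8 = -5600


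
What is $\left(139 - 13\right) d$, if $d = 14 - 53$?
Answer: $-4914$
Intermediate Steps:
$d = -39$ ($d = 14 - 53 = -39$)
$\left(139 - 13\right) d = \left(139 - 13\right) \left(-39\right) = 126 \left(-39\right) = -4914$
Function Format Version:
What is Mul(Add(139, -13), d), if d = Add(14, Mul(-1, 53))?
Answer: -4914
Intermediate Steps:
d = -39 (d = Add(14, -53) = -39)
Mul(Add(139, -13), d) = Mul(Add(139, -13), -39) = Mul(126, -39) = -4914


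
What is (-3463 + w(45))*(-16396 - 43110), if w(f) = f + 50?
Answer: 200416208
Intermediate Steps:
w(f) = 50 + f
(-3463 + w(45))*(-16396 - 43110) = (-3463 + (50 + 45))*(-16396 - 43110) = (-3463 + 95)*(-59506) = -3368*(-59506) = 200416208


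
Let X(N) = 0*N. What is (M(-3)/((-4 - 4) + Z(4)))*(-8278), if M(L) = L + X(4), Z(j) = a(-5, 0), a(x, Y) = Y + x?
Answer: -24834/13 ≈ -1910.3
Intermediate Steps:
Z(j) = -5 (Z(j) = 0 - 5 = -5)
X(N) = 0
M(L) = L (M(L) = L + 0 = L)
(M(-3)/((-4 - 4) + Z(4)))*(-8278) = -3/((-4 - 4) - 5)*(-8278) = -3/(-8 - 5)*(-8278) = -3/(-13)*(-8278) = -3*(-1/13)*(-8278) = (3/13)*(-8278) = -24834/13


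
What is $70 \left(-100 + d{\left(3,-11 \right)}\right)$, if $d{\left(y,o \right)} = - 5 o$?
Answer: $-3150$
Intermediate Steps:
$70 \left(-100 + d{\left(3,-11 \right)}\right) = 70 \left(-100 - -55\right) = 70 \left(-100 + 55\right) = 70 \left(-45\right) = -3150$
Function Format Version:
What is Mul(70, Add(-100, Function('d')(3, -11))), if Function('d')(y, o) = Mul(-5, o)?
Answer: -3150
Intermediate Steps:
Mul(70, Add(-100, Function('d')(3, -11))) = Mul(70, Add(-100, Mul(-5, -11))) = Mul(70, Add(-100, 55)) = Mul(70, -45) = -3150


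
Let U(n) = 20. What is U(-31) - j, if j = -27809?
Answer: 27829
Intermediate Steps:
U(-31) - j = 20 - 1*(-27809) = 20 + 27809 = 27829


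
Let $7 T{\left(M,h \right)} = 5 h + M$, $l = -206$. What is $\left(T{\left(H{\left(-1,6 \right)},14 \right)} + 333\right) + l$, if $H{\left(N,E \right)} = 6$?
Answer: $\frac{965}{7} \approx 137.86$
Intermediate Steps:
$T{\left(M,h \right)} = \frac{M}{7} + \frac{5 h}{7}$ ($T{\left(M,h \right)} = \frac{5 h + M}{7} = \frac{M + 5 h}{7} = \frac{M}{7} + \frac{5 h}{7}$)
$\left(T{\left(H{\left(-1,6 \right)},14 \right)} + 333\right) + l = \left(\left(\frac{1}{7} \cdot 6 + \frac{5}{7} \cdot 14\right) + 333\right) - 206 = \left(\left(\frac{6}{7} + 10\right) + 333\right) - 206 = \left(\frac{76}{7} + 333\right) - 206 = \frac{2407}{7} - 206 = \frac{965}{7}$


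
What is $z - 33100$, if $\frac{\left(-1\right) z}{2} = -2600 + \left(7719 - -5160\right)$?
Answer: $-53658$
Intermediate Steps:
$z = -20558$ ($z = - 2 \left(-2600 + \left(7719 - -5160\right)\right) = - 2 \left(-2600 + \left(7719 + 5160\right)\right) = - 2 \left(-2600 + 12879\right) = \left(-2\right) 10279 = -20558$)
$z - 33100 = -20558 - 33100 = -53658$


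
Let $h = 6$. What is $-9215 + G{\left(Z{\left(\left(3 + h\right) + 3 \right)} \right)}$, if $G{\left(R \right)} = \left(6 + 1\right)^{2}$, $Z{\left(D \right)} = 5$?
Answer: $-9166$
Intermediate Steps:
$G{\left(R \right)} = 49$ ($G{\left(R \right)} = 7^{2} = 49$)
$-9215 + G{\left(Z{\left(\left(3 + h\right) + 3 \right)} \right)} = -9215 + 49 = -9166$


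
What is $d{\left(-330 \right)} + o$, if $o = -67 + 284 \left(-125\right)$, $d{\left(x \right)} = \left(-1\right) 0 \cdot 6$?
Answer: $-35567$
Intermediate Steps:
$d{\left(x \right)} = 0$ ($d{\left(x \right)} = 0 \cdot 6 = 0$)
$o = -35567$ ($o = -67 - 35500 = -35567$)
$d{\left(-330 \right)} + o = 0 - 35567 = -35567$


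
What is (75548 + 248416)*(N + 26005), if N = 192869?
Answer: 70907296536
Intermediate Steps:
(75548 + 248416)*(N + 26005) = (75548 + 248416)*(192869 + 26005) = 323964*218874 = 70907296536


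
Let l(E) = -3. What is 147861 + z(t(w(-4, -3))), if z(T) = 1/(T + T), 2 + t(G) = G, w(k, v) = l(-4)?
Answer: 1478609/10 ≈ 1.4786e+5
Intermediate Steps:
w(k, v) = -3
t(G) = -2 + G
z(T) = 1/(2*T)
147861 + z(t(w(-4, -3))) = 147861 + 1/(2*(-2 - 3)) = 147861 + (½)/(-5) = 147861 + (½)*(-⅕) = 147861 - ⅒ = 1478609/10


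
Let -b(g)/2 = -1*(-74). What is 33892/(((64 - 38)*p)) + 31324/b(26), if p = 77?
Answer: -7211829/37037 ≈ -194.72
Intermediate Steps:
b(g) = -148 (b(g) = -(-2)*(-74) = -2*74 = -148)
33892/(((64 - 38)*p)) + 31324/b(26) = 33892/(((64 - 38)*77)) + 31324/(-148) = 33892/((26*77)) + 31324*(-1/148) = 33892/2002 - 7831/37 = 33892*(1/2002) - 7831/37 = 16946/1001 - 7831/37 = -7211829/37037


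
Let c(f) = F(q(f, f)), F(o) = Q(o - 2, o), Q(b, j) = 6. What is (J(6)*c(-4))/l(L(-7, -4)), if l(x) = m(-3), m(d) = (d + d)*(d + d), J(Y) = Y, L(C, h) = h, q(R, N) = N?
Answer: 1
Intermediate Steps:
F(o) = 6
c(f) = 6
m(d) = 4*d**2 (m(d) = (2*d)*(2*d) = 4*d**2)
l(x) = 36 (l(x) = 4*(-3)**2 = 4*9 = 36)
(J(6)*c(-4))/l(L(-7, -4)) = (6*6)/36 = 36*(1/36) = 1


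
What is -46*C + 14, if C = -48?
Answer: 2222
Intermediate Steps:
-46*C + 14 = -46*(-48) + 14 = 2208 + 14 = 2222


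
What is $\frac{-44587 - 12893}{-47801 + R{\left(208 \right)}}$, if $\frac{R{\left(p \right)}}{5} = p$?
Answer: $\frac{19160}{15587} \approx 1.2292$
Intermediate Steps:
$R{\left(p \right)} = 5 p$
$\frac{-44587 - 12893}{-47801 + R{\left(208 \right)}} = \frac{-44587 - 12893}{-47801 + 5 \cdot 208} = - \frac{57480}{-47801 + 1040} = - \frac{57480}{-46761} = \left(-57480\right) \left(- \frac{1}{46761}\right) = \frac{19160}{15587}$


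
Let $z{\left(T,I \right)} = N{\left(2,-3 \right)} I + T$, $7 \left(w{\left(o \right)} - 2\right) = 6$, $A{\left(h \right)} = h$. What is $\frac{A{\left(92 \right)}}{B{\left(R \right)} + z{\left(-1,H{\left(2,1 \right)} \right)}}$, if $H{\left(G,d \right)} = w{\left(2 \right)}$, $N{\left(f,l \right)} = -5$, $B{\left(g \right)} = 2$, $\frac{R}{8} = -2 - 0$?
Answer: $- \frac{644}{93} \approx -6.9247$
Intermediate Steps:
$R = -16$ ($R = 8 \left(-2 - 0\right) = 8 \left(-2 + 0\right) = 8 \left(-2\right) = -16$)
$w{\left(o \right)} = \frac{20}{7}$ ($w{\left(o \right)} = 2 + \frac{1}{7} \cdot 6 = 2 + \frac{6}{7} = \frac{20}{7}$)
$H{\left(G,d \right)} = \frac{20}{7}$
$z{\left(T,I \right)} = T - 5 I$ ($z{\left(T,I \right)} = - 5 I + T = T - 5 I$)
$\frac{A{\left(92 \right)}}{B{\left(R \right)} + z{\left(-1,H{\left(2,1 \right)} \right)}} = \frac{92}{2 - \frac{107}{7}} = \frac{92}{- \frac{93}{7}} = 92 \left(- \frac{7}{93}\right) = - \frac{644}{93}$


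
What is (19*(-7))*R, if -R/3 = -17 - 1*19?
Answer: -14364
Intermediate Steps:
R = 108 (R = -3*(-17 - 1*19) = -3*(-17 - 19) = -3*(-36) = 108)
(19*(-7))*R = (19*(-7))*108 = -133*108 = -14364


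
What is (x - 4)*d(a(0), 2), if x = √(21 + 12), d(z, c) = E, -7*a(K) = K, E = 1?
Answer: -4 + √33 ≈ 1.7446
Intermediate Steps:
a(K) = -K/7
d(z, c) = 1
x = √33 ≈ 5.7446
(x - 4)*d(a(0), 2) = (√33 - 4)*1 = (-4 + √33)*1 = -4 + √33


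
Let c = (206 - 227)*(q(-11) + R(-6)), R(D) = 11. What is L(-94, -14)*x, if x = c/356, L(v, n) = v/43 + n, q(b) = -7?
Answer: 14616/3827 ≈ 3.8192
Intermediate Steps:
c = -84 (c = (206 - 227)*(-7 + 11) = -21*4 = -84)
L(v, n) = n + v/43 (L(v, n) = v/43 + n = n + v/43)
x = -21/89 (x = -84/356 = -84*1/356 = -21/89 ≈ -0.23595)
L(-94, -14)*x = (-14 + (1/43)*(-94))*(-21/89) = (-14 - 94/43)*(-21/89) = -696/43*(-21/89) = 14616/3827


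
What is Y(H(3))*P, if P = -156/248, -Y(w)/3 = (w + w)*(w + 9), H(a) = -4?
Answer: -2340/31 ≈ -75.484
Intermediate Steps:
Y(w) = -6*w*(9 + w) (Y(w) = -3*(w + w)*(w + 9) = -3*2*w*(9 + w) = -6*w*(9 + w))
P = -39/62 (P = -156*1/248 = -39/62 ≈ -0.62903)
Y(H(3))*P = -6*(-4)*(9 - 4)*(-39/62) = -6*(-4)*5*(-39/62) = 120*(-39/62) = -2340/31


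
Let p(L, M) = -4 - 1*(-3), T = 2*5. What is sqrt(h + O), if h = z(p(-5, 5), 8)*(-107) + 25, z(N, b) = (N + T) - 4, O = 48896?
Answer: sqrt(48386) ≈ 219.97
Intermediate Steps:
T = 10
p(L, M) = -1 (p(L, M) = -4 + 3 = -1)
z(N, b) = 6 + N (z(N, b) = (N + 10) - 4 = (10 + N) - 4 = 6 + N)
h = -510 (h = (6 - 1)*(-107) + 25 = 5*(-107) + 25 = -535 + 25 = -510)
sqrt(h + O) = sqrt(-510 + 48896) = sqrt(48386)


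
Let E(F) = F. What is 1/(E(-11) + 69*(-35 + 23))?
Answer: -1/839 ≈ -0.0011919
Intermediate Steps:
1/(E(-11) + 69*(-35 + 23)) = 1/(-11 + 69*(-35 + 23)) = 1/(-11 + 69*(-12)) = 1/(-11 - 828) = 1/(-839) = -1/839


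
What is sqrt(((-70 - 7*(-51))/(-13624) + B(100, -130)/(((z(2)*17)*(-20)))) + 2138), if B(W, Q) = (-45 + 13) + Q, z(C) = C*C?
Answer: 3*sqrt(19911879117130)/289510 ≈ 46.240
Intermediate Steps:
z(C) = C**2
B(W, Q) = -32 + Q
sqrt(((-70 - 7*(-51))/(-13624) + B(100, -130)/(((z(2)*17)*(-20)))) + 2138) = sqrt(((-70 - 7*(-51))/(-13624) + (-32 - 130)/(((2**2*17)*(-20)))) + 2138) = sqrt(((-70 + 357)*(-1/13624) - 162/((4*17)*(-20))) + 2138) = sqrt((287*(-1/13624) - 162/(68*(-20))) + 2138) = sqrt((-287/13624 - 162/(-1360)) + 2138) = sqrt((-287/13624 - 162*(-1/1360)) + 2138) = sqrt((-287/13624 + 81/680) + 2138) = sqrt(28387/289510 + 2138) = sqrt(619000767/289510) = 3*sqrt(19911879117130)/289510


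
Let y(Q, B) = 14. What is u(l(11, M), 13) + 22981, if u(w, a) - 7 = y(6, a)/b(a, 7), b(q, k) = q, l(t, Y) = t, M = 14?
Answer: 298858/13 ≈ 22989.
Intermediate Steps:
u(w, a) = 7 + 14/a
u(l(11, M), 13) + 22981 = (7 + 14/13) + 22981 = 105/13 + 22981 = 298858/13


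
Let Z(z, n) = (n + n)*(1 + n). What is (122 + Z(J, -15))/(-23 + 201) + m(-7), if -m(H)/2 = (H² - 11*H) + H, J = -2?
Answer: -20911/89 ≈ -234.96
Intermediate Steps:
Z(z, n) = 2*n*(1 + n) (Z(z, n) = (2*n)*(1 + n) = 2*n*(1 + n))
m(H) = -2*H² + 20*H (m(H) = -2*((H² - 11*H) + H) = -2*(H² - 10*H) = -2*H² + 20*H)
(122 + Z(J, -15))/(-23 + 201) + m(-7) = (122 + 2*(-15)*(1 - 15))/(-23 + 201) + 2*(-7)*(10 - 1*(-7)) = (122 + 2*(-15)*(-14))/178 + 2*(-7)*(10 + 7) = (122 + 420)*(1/178) + 2*(-7)*17 = 542*(1/178) - 238 = 271/89 - 238 = -20911/89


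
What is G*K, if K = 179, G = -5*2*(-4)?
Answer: 7160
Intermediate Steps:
G = 40 (G = -10*(-4) = 40)
G*K = 40*179 = 7160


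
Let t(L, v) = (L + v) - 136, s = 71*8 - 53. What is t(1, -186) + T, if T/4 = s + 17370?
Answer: 71219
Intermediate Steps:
s = 515 (s = 568 - 53 = 515)
t(L, v) = -136 + L + v
T = 71540 (T = 4*(515 + 17370) = 4*17885 = 71540)
t(1, -186) + T = (-136 + 1 - 186) + 71540 = -321 + 71540 = 71219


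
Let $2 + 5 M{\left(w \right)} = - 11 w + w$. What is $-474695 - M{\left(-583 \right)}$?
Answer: $- \frac{2379303}{5} \approx -4.7586 \cdot 10^{5}$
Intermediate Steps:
$M{\left(w \right)} = - \frac{2}{5} - 2 w$ ($M{\left(w \right)} = - \frac{2}{5} + \frac{- 11 w + w}{5} = - \frac{2}{5} + \frac{\left(-10\right) w}{5} = - \frac{2}{5} - 2 w$)
$-474695 - M{\left(-583 \right)} = -474695 - \left(- \frac{2}{5} - -1166\right) = -474695 - \left(- \frac{2}{5} + 1166\right) = -474695 - \frac{5828}{5} = - \frac{2379303}{5}$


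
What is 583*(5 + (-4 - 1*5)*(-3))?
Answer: 18656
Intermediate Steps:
583*(5 + (-4 - 1*5)*(-3)) = 583*(5 + (-4 - 5)*(-3)) = 583*(5 - 9*(-3)) = 583*(5 + 27) = 583*32 = 18656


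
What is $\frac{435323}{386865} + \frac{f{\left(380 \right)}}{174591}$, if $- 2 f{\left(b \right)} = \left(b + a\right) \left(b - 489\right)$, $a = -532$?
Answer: $\frac{425723323}{394989165} \approx 1.0778$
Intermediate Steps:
$f{\left(b \right)} = - \frac{\left(-532 + b\right) \left(-489 + b\right)}{2}$ ($f{\left(b \right)} = - \frac{\left(b - 532\right) \left(b - 489\right)}{2} = - \frac{\left(-532 + b\right) \left(-489 + b\right)}{2}$)
$\frac{435323}{386865} + \frac{f{\left(380 \right)}}{174591} = \frac{435323}{386865} + \frac{-130074 - \frac{380^{2}}{2} + \frac{1021}{2} \cdot 380}{174591} = 435323 \cdot \frac{1}{386865} + \left(-130074 - 72200 + 193990\right) \frac{1}{174591} = \frac{435323}{386865} + \left(-130074 - 72200 + 193990\right) \frac{1}{174591} = \frac{435323}{386865} - \frac{436}{9189} = \frac{425723323}{394989165}$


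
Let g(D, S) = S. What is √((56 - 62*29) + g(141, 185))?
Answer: 3*I*√173 ≈ 39.459*I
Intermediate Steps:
√((56 - 62*29) + g(141, 185)) = √((56 - 62*29) + 185) = √((56 - 1798) + 185) = √(-1742 + 185) = √(-1557) = 3*I*√173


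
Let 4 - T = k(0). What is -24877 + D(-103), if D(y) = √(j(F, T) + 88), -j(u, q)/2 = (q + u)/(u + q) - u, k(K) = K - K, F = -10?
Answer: -24877 + √66 ≈ -24869.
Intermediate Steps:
k(K) = 0
T = 4 (T = 4 - 1*0 = 4 + 0 = 4)
j(u, q) = -2 + 2*u (j(u, q) = -2*((q + u)/(u + q) - u) = -2*((q + u)/(q + u) - u) = -2*(1 - u) = -2 + 2*u)
D(y) = √66 (D(y) = √((-2 + 2*(-10)) + 88) = √((-2 - 20) + 88) = √(-22 + 88) = √66)
-24877 + D(-103) = -24877 + √66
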